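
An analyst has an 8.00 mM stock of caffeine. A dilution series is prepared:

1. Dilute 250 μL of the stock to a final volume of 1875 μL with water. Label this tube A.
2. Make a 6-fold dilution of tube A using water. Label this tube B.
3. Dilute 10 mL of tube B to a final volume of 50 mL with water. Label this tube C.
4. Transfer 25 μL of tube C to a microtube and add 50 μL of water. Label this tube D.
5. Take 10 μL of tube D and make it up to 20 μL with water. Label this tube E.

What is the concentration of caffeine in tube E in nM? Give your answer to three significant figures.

5.93 × 10^3 nM

Step 1: 250 μL brought to 1875 μL → factor 1875/250 = 7.5
Step 2: 6-fold → factor 6
Step 3: 10 mL brought to 50 mL → factor 50/10 = 5
Step 4: 25 μL + 50 μL = 75 μL total → factor 75/25 = 3
Step 5: 10 μL brought to 20 μL → factor 20/10 = 2
Dilution factor through tube E = 7.5 × 6 × 5 × 3 × 2 = 1350
[tube E] = 8.00 mM / 1350 = 0.005926 mM = 5.93 × 10^3 nM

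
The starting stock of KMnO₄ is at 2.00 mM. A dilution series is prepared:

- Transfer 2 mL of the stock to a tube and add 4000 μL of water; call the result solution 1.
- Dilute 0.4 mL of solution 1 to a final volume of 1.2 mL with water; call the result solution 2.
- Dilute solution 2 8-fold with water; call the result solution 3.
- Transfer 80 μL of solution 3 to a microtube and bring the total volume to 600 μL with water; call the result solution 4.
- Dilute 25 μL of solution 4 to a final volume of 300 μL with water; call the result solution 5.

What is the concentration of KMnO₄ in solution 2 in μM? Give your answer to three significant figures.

222 μM

Step 1: 2 mL + 4000 μL = 6 mL total → factor 6/2 = 3
Step 2: 0.4 mL brought to 1.2 mL → factor 1.2/0.4 = 3
Dilution factor through solution 2 = 3 × 3 = 9
[solution 2] = 2.00 mM / 9 = 0.2222 mM = 222 μM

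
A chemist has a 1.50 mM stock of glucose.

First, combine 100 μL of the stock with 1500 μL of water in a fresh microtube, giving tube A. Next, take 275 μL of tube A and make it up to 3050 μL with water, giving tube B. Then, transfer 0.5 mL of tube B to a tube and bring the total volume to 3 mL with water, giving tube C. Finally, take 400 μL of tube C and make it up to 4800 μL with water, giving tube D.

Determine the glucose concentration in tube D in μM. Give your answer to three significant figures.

Step 1: 100 μL + 1500 μL = 1600 μL total → factor 1600/100 = 16
Step 2: 275 μL brought to 3050 μL → factor 3050/275 = 11.091
Step 3: 0.5 mL brought to 3 mL → factor 3/0.5 = 6
Step 4: 400 μL brought to 4800 μL → factor 4800/400 = 12
Overall dilution factor = 16 × 11.091 × 6 × 12 = 12777
Final = 1.50 mM / 12777 = 0.0001174 mM = 0.117 μM

0.117 μM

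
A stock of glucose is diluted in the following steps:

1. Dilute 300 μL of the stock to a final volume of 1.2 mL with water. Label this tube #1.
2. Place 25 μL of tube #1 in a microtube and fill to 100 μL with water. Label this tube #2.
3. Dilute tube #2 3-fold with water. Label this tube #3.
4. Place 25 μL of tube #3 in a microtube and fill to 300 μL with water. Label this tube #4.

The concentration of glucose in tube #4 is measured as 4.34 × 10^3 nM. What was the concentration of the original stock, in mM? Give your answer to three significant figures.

Step 1: 300 μL brought to 1.2 mL → factor 1200/300 = 4
Step 2: 25 μL brought to 100 μL → factor 100/25 = 4
Step 3: 3-fold → factor 3
Step 4: 25 μL brought to 300 μL → factor 300/25 = 12
Overall dilution factor = 4 × 4 × 3 × 12 = 576
Stock = 4.34 × 10^3 nM × 576 = 2.500 × 10^6 nM = 2.50 mM

2.50 mM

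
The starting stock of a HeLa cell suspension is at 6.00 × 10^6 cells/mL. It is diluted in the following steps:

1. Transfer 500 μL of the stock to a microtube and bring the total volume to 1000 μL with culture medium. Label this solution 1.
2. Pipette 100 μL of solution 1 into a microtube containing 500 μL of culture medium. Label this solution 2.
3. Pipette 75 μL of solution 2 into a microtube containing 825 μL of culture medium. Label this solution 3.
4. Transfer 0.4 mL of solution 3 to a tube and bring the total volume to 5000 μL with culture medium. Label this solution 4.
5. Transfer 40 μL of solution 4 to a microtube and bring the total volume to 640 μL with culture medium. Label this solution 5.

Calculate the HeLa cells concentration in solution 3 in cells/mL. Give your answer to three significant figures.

Step 1: 500 μL brought to 1000 μL → factor 1000/500 = 2
Step 2: 100 μL + 500 μL = 600 μL total → factor 600/100 = 6
Step 3: 75 μL + 825 μL = 900 μL total → factor 900/75 = 12
Dilution factor through solution 3 = 2 × 6 × 12 = 144
[solution 3] = 6.00 × 10^6 cells/mL / 144 = 4.17 × 10^4 cells/mL

4.17 × 10^4 cells/mL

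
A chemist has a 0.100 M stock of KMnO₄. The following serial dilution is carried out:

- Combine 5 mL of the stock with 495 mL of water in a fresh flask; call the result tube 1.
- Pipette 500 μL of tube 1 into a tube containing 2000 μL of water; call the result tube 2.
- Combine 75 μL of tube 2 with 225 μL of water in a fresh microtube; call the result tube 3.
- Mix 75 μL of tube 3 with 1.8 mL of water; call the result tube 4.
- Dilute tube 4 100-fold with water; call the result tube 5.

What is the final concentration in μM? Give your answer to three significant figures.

0.0200 μM

Step 1: 5 mL + 495 mL = 500 mL total → factor 500/5 = 100
Step 2: 500 μL + 2000 μL = 2500 μL total → factor 2500/500 = 5
Step 3: 75 μL + 225 μL = 300 μL total → factor 300/75 = 4
Step 4: 75 μL + 1.8 mL = 1875 μL total → factor 1875/75 = 25
Step 5: 100-fold → factor 100
Overall dilution factor = 100 × 5 × 4 × 25 × 100 = 5 × 10^6
Final = 0.100 M / 5 × 10^6 = 2.000 × 10^-8 M = 0.0200 μM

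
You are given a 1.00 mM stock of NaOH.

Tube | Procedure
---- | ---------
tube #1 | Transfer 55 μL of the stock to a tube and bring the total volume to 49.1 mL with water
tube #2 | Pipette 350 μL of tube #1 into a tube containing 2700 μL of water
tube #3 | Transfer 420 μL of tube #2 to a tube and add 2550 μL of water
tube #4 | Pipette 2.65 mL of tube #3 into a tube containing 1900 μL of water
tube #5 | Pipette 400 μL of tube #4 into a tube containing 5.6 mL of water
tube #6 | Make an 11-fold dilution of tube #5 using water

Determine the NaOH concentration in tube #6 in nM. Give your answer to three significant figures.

Step 1: 55 μL brought to 49.1 mL → factor 49100/55 = 892.73
Step 2: 350 μL + 2700 μL = 3050 μL total → factor 3050/350 = 8.7143
Step 3: 420 μL + 2550 μL = 2970 μL total → factor 2970/420 = 7.0714
Step 4: 2.65 mL + 1900 μL = 4.55 mL total → factor 4.55/2.65 = 1.717
Step 5: 400 μL + 5.6 mL = 6000 μL total → factor 6000/400 = 15
Step 6: 11-fold → factor 11
Overall dilution factor = 892.73 × 8.7143 × 7.0714 × 1.717 × 15 × 11 = 1.5585 × 10^7
Final = 1.00 mM / 1.5585 × 10^7 = 6.416 × 10^-8 mM = 0.0642 nM

0.0642 nM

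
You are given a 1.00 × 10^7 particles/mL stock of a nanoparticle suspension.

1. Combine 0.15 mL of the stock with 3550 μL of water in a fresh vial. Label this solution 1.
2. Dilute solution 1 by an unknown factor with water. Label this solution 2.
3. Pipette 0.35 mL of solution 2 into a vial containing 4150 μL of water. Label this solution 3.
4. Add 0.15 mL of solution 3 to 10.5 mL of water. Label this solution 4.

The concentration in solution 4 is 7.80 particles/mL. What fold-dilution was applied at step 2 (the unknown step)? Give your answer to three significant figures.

56.9-fold

Step 1: 0.15 mL + 3550 μL = 3.7 mL total → factor 3.7/0.15 = 24.667
Step 2: unknown factor x
Step 3: 0.35 mL + 4150 μL = 4.5 mL total → factor 4.5/0.35 = 12.857
Step 4: 0.15 mL + 10.5 mL = 10.65 mL total → factor 10.65/0.15 = 71
Product of known-step factors = 22517
Overall factor = 1.00 × 10^7 particles/mL / (7.80 particles/mL) = 1.2821 × 10^6
x = 1.2821 × 10^6 / 22517 = 56.9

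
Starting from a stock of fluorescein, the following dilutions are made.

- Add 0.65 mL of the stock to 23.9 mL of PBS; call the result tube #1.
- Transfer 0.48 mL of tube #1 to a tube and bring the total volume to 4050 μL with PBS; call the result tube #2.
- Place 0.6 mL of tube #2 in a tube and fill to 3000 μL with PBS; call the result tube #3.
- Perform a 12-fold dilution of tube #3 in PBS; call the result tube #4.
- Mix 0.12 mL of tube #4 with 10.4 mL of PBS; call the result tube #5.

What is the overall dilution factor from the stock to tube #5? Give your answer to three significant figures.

1.68 × 10^6

Step 1: 0.65 mL + 23.9 mL = 24.55 mL total → factor 24.55/0.65 = 37.769
Step 2: 0.48 mL brought to 4050 μL → factor 4.05/0.48 = 8.4375
Step 3: 0.6 mL brought to 3000 μL → factor 3/0.6 = 5
Step 4: 12-fold → factor 12
Step 5: 0.12 mL + 10.4 mL = 10.52 mL total → factor 10.52/0.12 = 87.667
Overall dilution factor = 37.769 × 8.4375 × 5 × 12 × 87.667 = 1.6762 × 10^6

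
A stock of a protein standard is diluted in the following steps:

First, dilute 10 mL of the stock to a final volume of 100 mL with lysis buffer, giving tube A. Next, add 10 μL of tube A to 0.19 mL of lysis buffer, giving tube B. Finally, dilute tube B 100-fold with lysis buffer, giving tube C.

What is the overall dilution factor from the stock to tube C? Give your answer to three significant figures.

Step 1: 10 mL brought to 100 mL → factor 100/10 = 10
Step 2: 10 μL + 0.19 mL = 200 μL total → factor 200/10 = 20
Step 3: 100-fold → factor 100
Overall dilution factor = 10 × 20 × 100 = 20000

2.00 × 10^4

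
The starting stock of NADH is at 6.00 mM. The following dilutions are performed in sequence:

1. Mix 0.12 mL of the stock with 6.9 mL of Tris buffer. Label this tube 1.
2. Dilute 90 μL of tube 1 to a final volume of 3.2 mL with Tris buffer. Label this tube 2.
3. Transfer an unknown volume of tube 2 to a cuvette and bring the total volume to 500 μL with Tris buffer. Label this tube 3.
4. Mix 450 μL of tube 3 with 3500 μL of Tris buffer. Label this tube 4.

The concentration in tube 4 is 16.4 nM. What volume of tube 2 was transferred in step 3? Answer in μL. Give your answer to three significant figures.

Step 1: 0.12 mL + 6.9 mL = 7.02 mL total → factor 7.02/0.12 = 58.5
Step 2: 90 μL brought to 3.2 mL → factor 3200/90 = 35.556
Step 3: v brought to 500 μL → factor = 500 μL/v
Step 4: 450 μL + 3500 μL = 3950 μL total → factor 3950/450 = 8.7778
Product of known-step factors = 18258
Overall factor = 6.00 mM / (16.4 nM) = 3.6585 × 10^5
Step-3 factor = 3.6585 × 10^5 / 18258 = 20.038
v = 500 μL / 20.038 = 25.0 μL

25.0 μL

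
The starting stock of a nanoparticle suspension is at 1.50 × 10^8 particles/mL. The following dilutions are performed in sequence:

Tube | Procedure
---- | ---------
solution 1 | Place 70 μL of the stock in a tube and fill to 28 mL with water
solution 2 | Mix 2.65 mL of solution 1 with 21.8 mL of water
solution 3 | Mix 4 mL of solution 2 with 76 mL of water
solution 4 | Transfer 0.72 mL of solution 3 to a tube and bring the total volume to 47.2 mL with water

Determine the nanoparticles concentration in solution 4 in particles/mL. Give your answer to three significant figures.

Step 1: 70 μL brought to 28 mL → factor 28000/70 = 400
Step 2: 2.65 mL + 21.8 mL = 24.45 mL total → factor 24.45/2.65 = 9.2264
Step 3: 4 mL + 76 mL = 80 mL total → factor 80/4 = 20
Step 4: 0.72 mL brought to 47.2 mL → factor 47.2/0.72 = 65.556
Overall dilution factor = 400 × 9.2264 × 20 × 65.556 = 4.8387 × 10^6
Final = 1.50 × 10^8 particles/mL / 4.8387 × 10^6 = 31.0 particles/mL

31.0 particles/mL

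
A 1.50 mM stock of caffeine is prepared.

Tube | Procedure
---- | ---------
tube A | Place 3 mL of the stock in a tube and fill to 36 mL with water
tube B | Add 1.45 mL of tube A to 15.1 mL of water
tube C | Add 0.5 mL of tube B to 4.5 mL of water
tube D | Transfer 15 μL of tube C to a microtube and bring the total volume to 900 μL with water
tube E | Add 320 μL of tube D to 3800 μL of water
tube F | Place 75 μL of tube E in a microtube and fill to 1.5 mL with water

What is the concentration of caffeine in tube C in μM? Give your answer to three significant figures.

1.10 μM

Step 1: 3 mL brought to 36 mL → factor 36/3 = 12
Step 2: 1.45 mL + 15.1 mL = 16.55 mL total → factor 16.55/1.45 = 11.414
Step 3: 0.5 mL + 4.5 mL = 5 mL total → factor 5/0.5 = 10
Dilution factor through tube C = 12 × 11.414 × 10 = 1369.7
[tube C] = 1.50 mM / 1369.7 = 0.001095 mM = 1.10 μM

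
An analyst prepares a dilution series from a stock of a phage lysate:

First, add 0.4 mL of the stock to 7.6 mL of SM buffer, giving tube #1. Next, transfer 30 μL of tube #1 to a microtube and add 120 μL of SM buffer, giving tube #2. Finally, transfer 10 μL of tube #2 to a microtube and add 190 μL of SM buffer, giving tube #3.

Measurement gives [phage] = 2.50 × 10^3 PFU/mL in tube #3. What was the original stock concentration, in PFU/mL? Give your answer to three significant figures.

Step 1: 0.4 mL + 7.6 mL = 8 mL total → factor 8/0.4 = 20
Step 2: 30 μL + 120 μL = 150 μL total → factor 150/30 = 5
Step 3: 10 μL + 190 μL = 200 μL total → factor 200/10 = 20
Overall dilution factor = 20 × 5 × 20 = 2000
Stock = 2.50 × 10^3 PFU/mL × 2000 = 5.00 × 10^6 PFU/mL

5.00 × 10^6 PFU/mL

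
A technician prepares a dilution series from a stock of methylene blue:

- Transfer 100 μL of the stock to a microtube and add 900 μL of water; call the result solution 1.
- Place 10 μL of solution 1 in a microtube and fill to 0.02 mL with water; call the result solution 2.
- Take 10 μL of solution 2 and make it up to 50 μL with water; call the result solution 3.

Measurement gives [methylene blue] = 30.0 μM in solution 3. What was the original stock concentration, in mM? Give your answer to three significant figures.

Step 1: 100 μL + 900 μL = 1000 μL total → factor 1000/100 = 10
Step 2: 10 μL brought to 0.02 mL → factor 20/10 = 2
Step 3: 10 μL brought to 50 μL → factor 50/10 = 5
Overall dilution factor = 10 × 2 × 5 = 100
Stock = 30.0 μM × 100 = 3000 μM = 3.00 mM

3.00 mM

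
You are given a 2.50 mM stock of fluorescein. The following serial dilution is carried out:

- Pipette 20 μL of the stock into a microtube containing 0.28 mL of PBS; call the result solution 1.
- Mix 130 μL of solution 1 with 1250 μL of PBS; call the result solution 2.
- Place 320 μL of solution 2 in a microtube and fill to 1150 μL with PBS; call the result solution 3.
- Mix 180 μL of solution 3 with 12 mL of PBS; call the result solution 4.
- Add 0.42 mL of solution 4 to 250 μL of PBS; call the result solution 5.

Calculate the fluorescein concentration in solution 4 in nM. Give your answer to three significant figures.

Step 1: 20 μL + 0.28 mL = 300 μL total → factor 300/20 = 15
Step 2: 130 μL + 1250 μL = 1380 μL total → factor 1380/130 = 10.615
Step 3: 320 μL brought to 1150 μL → factor 1150/320 = 3.5938
Step 4: 180 μL + 12 mL = 12180 μL total → factor 12180/180 = 67.667
Dilution factor through solution 4 = 15 × 10.615 × 3.5938 × 67.667 = 38721
[solution 4] = 2.50 mM / 38721 = 6.456 × 10^-5 mM = 64.6 nM

64.6 nM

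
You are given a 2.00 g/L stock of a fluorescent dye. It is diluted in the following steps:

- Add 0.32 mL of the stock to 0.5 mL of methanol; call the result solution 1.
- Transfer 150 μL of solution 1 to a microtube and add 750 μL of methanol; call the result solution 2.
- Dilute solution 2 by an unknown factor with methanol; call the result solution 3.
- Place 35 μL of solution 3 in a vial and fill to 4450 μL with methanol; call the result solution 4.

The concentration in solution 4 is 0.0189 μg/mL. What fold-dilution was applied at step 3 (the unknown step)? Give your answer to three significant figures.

Step 1: 0.32 mL + 0.5 mL = 0.82 mL total → factor 0.82/0.32 = 2.5625
Step 2: 150 μL + 750 μL = 900 μL total → factor 900/150 = 6
Step 3: unknown factor x
Step 4: 35 μL brought to 4450 μL → factor 4450/35 = 127.14
Product of known-step factors = 1954.8
Overall factor = 2.00 g/L / (0.0189 μg/mL) = 1.0582 × 10^5
x = 1.0582 × 10^5 / 1954.8 = 54.1

54.1-fold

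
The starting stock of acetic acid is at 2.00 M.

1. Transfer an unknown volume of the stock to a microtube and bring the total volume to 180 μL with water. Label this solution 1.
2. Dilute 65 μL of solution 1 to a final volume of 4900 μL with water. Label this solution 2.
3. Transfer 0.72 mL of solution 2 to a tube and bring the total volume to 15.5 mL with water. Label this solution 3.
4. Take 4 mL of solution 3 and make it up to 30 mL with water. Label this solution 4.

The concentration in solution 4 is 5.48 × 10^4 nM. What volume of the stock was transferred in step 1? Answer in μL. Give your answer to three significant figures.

Step 1: v brought to 180 μL → factor = 180 μL/v
Step 2: 65 μL brought to 4900 μL → factor 4900/65 = 75.385
Step 3: 0.72 mL brought to 15.5 mL → factor 15.5/0.72 = 21.528
Step 4: 4 mL brought to 30 mL → factor 30/4 = 7.5
Product of known-step factors = 12171
Overall factor = 2.00 M / (5.48 × 10^4 nM) = 36496
Step-1 factor = 36496 / 12171 = 2.9985
v = 180 μL / 2.9985 = 60.0 μL

60.0 μL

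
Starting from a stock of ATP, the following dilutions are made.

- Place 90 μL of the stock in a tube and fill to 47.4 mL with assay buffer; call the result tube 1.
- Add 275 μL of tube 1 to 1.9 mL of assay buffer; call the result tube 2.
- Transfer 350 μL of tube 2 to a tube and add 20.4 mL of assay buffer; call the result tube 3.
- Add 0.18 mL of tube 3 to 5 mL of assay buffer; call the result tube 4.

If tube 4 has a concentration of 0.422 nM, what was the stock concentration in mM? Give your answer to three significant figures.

3.00 mM

Step 1: 90 μL brought to 47.4 mL → factor 47400/90 = 526.67
Step 2: 275 μL + 1.9 mL = 2175 μL total → factor 2175/275 = 7.9091
Step 3: 350 μL + 20.4 mL = 20750 μL total → factor 20750/350 = 59.286
Step 4: 0.18 mL + 5 mL = 5.18 mL total → factor 5.18/0.18 = 28.778
Overall dilution factor = 526.67 × 7.9091 × 59.286 × 28.778 = 7.1067 × 10^6
Stock = 0.422 nM × 7.1067 × 10^6 = 2.999 × 10^6 nM = 3.00 mM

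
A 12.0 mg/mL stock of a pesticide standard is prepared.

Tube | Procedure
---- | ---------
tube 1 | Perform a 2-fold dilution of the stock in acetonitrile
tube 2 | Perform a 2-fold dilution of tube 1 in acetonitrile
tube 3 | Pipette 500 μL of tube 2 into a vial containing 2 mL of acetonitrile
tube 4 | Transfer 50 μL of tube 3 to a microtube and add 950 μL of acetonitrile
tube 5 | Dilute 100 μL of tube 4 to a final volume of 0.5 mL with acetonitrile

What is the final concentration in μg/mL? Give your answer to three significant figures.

Step 1: 2-fold → factor 2
Step 2: 2-fold → factor 2
Step 3: 500 μL + 2 mL = 2500 μL total → factor 2500/500 = 5
Step 4: 50 μL + 950 μL = 1000 μL total → factor 1000/50 = 20
Step 5: 100 μL brought to 0.5 mL → factor 500/100 = 5
Overall dilution factor = 2 × 2 × 5 × 20 × 5 = 2000
Final = 12.0 mg/mL / 2000 = 0.006000 mg/mL = 6.00 μg/mL

6.00 μg/mL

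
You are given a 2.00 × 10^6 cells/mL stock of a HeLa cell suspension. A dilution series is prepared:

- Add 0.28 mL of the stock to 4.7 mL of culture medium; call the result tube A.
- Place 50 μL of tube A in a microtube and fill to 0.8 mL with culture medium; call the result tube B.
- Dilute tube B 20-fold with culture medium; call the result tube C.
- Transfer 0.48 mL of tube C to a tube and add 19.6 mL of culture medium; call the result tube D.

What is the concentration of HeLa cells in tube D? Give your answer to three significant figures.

8.40 cells/mL

Step 1: 0.28 mL + 4.7 mL = 4.98 mL total → factor 4.98/0.28 = 17.786
Step 2: 50 μL brought to 0.8 mL → factor 800/50 = 16
Step 3: 20-fold → factor 20
Step 4: 0.48 mL + 19.6 mL = 20.08 mL total → factor 20.08/0.48 = 41.833
Overall dilution factor = 17.786 × 16 × 20 × 41.833 = 2.3809 × 10^5
Final = 2.00 × 10^6 cells/mL / 2.3809 × 10^5 = 8.40 cells/mL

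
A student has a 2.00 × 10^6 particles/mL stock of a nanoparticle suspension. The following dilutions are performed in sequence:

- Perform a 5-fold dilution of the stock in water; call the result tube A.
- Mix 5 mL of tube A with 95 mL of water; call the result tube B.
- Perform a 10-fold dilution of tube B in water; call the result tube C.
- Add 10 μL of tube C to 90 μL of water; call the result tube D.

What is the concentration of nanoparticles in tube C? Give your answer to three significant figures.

Step 1: 5-fold → factor 5
Step 2: 5 mL + 95 mL = 100 mL total → factor 100/5 = 20
Step 3: 10-fold → factor 10
Dilution factor through tube C = 5 × 20 × 10 = 1000
[tube C] = 2.00 × 10^6 particles/mL / 1000 = 2.00 × 10^3 particles/mL

2.00 × 10^3 particles/mL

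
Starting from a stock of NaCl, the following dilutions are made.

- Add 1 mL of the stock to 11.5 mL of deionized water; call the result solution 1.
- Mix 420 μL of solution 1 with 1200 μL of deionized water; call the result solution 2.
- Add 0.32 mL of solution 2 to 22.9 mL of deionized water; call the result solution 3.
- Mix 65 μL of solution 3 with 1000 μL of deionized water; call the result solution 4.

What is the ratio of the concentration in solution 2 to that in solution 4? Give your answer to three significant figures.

1.19 × 10^3

Step 1: 1 mL + 11.5 mL = 12.5 mL total → factor 12.5/1 = 12.5
Step 2: 420 μL + 1200 μL = 1620 μL total → factor 1620/420 = 3.8571
Step 3: 0.32 mL + 22.9 mL = 23.22 mL total → factor 23.22/0.32 = 72.562
Step 4: 65 μL + 1000 μL = 1065 μL total → factor 1065/65 = 16.385
Dilution factor to solution 2 = 48.214; to solution 4 = 57322
[solution 2]/[solution 4] = (factor to solution 4)/(factor to solution 2) = 57322/48.214 = 1.19 × 10^3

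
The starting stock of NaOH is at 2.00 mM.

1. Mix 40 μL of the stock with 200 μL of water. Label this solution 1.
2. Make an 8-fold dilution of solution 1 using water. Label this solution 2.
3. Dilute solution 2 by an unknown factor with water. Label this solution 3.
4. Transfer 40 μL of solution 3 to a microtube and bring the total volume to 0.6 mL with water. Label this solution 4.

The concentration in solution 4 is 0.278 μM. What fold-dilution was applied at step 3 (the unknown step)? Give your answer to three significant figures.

9.99-fold

Step 1: 40 μL + 200 μL = 240 μL total → factor 240/40 = 6
Step 2: 8-fold → factor 8
Step 3: unknown factor x
Step 4: 40 μL brought to 0.6 mL → factor 600/40 = 15
Product of known-step factors = 720
Overall factor = 2.00 mM / (0.278 μM) = 7194.2
x = 7194.2 / 720 = 9.99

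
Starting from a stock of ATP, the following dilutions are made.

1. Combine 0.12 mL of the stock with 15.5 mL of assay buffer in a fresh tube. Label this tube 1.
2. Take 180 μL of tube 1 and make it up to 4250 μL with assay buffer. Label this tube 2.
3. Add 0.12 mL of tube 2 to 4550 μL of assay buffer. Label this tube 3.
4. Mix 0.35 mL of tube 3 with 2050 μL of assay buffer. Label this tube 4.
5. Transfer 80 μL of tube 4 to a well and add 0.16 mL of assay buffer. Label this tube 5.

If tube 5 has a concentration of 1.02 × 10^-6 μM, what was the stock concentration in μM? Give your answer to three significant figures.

2.51 μM

Step 1: 0.12 mL + 15.5 mL = 15.62 mL total → factor 15.62/0.12 = 130.17
Step 2: 180 μL brought to 4250 μL → factor 4250/180 = 23.611
Step 3: 0.12 mL + 4550 μL = 4.67 mL total → factor 4.67/0.12 = 38.917
Step 4: 0.35 mL + 2050 μL = 2.4 mL total → factor 2.4/0.35 = 6.8571
Step 5: 80 μL + 0.16 mL = 240 μL total → factor 240/80 = 3
Overall dilution factor = 130.17 × 23.611 × 38.917 × 6.8571 × 3 = 2.4605 × 10^6
Stock = 1.02 × 10^-6 μM × 2.4605 × 10^6 = 2.51 μM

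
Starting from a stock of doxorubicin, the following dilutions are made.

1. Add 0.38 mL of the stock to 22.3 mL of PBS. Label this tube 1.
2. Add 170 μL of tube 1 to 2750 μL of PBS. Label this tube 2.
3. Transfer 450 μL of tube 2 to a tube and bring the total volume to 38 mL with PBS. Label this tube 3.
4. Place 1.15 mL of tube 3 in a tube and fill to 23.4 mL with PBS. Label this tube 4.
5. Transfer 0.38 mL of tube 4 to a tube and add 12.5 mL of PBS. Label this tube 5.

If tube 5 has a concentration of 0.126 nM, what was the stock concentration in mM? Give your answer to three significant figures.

Step 1: 0.38 mL + 22.3 mL = 22.68 mL total → factor 22.68/0.38 = 59.684
Step 2: 170 μL + 2750 μL = 2920 μL total → factor 2920/170 = 17.176
Step 3: 450 μL brought to 38 mL → factor 38000/450 = 84.444
Step 4: 1.15 mL brought to 23.4 mL → factor 23.4/1.15 = 20.348
Step 5: 0.38 mL + 12.5 mL = 12.88 mL total → factor 12.88/0.38 = 33.895
Overall dilution factor = 59.684 × 17.176 × 84.444 × 20.348 × 33.895 = 5.9706 × 10^7
Stock = 0.126 nM × 5.9706 × 10^7 = 7.523 × 10^6 nM = 7.52 mM

7.52 mM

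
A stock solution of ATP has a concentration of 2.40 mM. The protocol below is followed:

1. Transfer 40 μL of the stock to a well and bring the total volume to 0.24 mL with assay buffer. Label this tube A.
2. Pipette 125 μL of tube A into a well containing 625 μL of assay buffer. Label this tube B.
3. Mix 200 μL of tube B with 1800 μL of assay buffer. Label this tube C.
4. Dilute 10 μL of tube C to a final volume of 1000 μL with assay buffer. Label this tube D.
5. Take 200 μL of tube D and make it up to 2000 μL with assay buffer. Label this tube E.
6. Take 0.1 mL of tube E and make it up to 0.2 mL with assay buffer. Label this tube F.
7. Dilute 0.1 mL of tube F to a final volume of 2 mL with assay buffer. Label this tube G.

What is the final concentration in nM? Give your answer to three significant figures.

Step 1: 40 μL brought to 0.24 mL → factor 240/40 = 6
Step 2: 125 μL + 625 μL = 750 μL total → factor 750/125 = 6
Step 3: 200 μL + 1800 μL = 2000 μL total → factor 2000/200 = 10
Step 4: 10 μL brought to 1000 μL → factor 1000/10 = 100
Step 5: 200 μL brought to 2000 μL → factor 2000/200 = 10
Step 6: 0.1 mL brought to 0.2 mL → factor 0.2/0.1 = 2
Step 7: 0.1 mL brought to 2 mL → factor 2/0.1 = 20
Overall dilution factor = 6 × 6 × 10 × 100 × 10 × 2 × 20 = 1.44 × 10^7
Final = 2.40 mM / 1.44 × 10^7 = 1.667 × 10^-7 mM = 0.167 nM

0.167 nM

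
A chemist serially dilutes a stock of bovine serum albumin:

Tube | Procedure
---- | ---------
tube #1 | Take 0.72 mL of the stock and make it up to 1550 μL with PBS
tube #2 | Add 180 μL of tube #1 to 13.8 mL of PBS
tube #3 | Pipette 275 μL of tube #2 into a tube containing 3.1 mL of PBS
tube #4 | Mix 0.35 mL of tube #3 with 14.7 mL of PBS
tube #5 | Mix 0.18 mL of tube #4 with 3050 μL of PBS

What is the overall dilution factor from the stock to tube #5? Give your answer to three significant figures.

1.58 × 10^6

Step 1: 0.72 mL brought to 1550 μL → factor 1.55/0.72 = 2.1528
Step 2: 180 μL + 13.8 mL = 13980 μL total → factor 13980/180 = 77.667
Step 3: 275 μL + 3.1 mL = 3375 μL total → factor 3375/275 = 12.273
Step 4: 0.35 mL + 14.7 mL = 15.05 mL total → factor 15.05/0.35 = 43
Step 5: 0.18 mL + 3050 μL = 3.23 mL total → factor 3.23/0.18 = 17.944
Overall dilution factor = 2.1528 × 77.667 × 12.273 × 43 × 17.944 = 1.5833 × 10^6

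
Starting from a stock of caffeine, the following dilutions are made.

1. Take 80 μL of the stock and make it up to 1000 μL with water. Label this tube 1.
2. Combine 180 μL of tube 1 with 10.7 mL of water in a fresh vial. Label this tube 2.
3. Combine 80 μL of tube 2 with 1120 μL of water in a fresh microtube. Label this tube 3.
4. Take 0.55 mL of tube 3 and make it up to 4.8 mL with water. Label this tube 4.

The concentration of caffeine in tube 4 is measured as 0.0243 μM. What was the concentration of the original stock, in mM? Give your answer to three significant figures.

2.40 mM

Step 1: 80 μL brought to 1000 μL → factor 1000/80 = 12.5
Step 2: 180 μL + 10.7 mL = 10880 μL total → factor 10880/180 = 60.444
Step 3: 80 μL + 1120 μL = 1200 μL total → factor 1200/80 = 15
Step 4: 0.55 mL brought to 4.8 mL → factor 4.8/0.55 = 8.7273
Overall dilution factor = 12.5 × 60.444 × 15 × 8.7273 = 98909
Stock = 0.0243 μM × 98909 = 2403 μM = 2.40 mM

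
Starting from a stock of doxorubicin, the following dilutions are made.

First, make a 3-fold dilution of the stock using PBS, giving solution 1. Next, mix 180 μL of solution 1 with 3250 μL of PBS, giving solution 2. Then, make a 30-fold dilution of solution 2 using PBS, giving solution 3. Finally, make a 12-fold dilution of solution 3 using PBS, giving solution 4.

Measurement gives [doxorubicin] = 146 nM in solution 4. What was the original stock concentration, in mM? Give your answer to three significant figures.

3.00 mM

Step 1: 3-fold → factor 3
Step 2: 180 μL + 3250 μL = 3430 μL total → factor 3430/180 = 19.056
Step 3: 30-fold → factor 30
Step 4: 12-fold → factor 12
Overall dilution factor = 3 × 19.056 × 30 × 12 = 20580
Stock = 146 nM × 20580 = 3.005 × 10^6 nM = 3.00 mM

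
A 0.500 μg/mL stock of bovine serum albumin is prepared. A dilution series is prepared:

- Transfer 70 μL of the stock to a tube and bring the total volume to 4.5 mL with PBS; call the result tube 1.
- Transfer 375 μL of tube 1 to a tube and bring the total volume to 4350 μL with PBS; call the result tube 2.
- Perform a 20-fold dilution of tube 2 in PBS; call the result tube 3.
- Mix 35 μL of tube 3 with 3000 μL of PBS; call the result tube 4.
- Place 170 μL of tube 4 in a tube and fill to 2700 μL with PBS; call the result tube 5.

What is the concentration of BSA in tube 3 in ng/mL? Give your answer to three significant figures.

0.0335 ng/mL

Step 1: 70 μL brought to 4.5 mL → factor 4500/70 = 64.286
Step 2: 375 μL brought to 4350 μL → factor 4350/375 = 11.6
Step 3: 20-fold → factor 20
Dilution factor through tube 3 = 64.286 × 11.6 × 20 = 14914
[tube 3] = 0.500 μg/mL / 14914 = 3.352 × 10^-5 μg/mL = 0.0335 ng/mL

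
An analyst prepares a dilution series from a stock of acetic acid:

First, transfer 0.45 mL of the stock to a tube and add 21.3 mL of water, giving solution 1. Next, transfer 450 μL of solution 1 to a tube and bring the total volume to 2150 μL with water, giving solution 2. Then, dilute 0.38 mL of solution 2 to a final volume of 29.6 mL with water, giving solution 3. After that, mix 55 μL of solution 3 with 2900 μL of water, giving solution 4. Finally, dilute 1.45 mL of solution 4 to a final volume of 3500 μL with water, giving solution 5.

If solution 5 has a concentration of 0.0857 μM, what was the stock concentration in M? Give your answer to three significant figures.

Step 1: 0.45 mL + 21.3 mL = 21.75 mL total → factor 21.75/0.45 = 48.333
Step 2: 450 μL brought to 2150 μL → factor 2150/450 = 4.7778
Step 3: 0.38 mL brought to 29.6 mL → factor 29.6/0.38 = 77.895
Step 4: 55 μL + 2900 μL = 2955 μL total → factor 2955/55 = 53.727
Step 5: 1.45 mL brought to 3500 μL → factor 3.5/1.45 = 2.4138
Overall dilution factor = 48.333 × 4.7778 × 77.895 × 53.727 × 2.4138 = 2.3328 × 10^6
Stock = 0.0857 μM × 2.3328 × 10^6 = 1.999 × 10^5 μM = 0.200 M

0.200 M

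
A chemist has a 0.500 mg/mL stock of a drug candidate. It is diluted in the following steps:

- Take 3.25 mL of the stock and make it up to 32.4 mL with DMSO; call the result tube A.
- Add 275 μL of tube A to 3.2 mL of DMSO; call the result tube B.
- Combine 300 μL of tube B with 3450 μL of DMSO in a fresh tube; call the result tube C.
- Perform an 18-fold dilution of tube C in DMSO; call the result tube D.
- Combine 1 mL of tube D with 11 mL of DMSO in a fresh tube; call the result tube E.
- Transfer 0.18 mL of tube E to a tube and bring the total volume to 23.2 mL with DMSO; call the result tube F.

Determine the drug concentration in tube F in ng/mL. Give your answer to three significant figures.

0.0114 ng/mL

Step 1: 3.25 mL brought to 32.4 mL → factor 32.4/3.25 = 9.9692
Step 2: 275 μL + 3.2 mL = 3475 μL total → factor 3475/275 = 12.636
Step 3: 300 μL + 3450 μL = 3750 μL total → factor 3750/300 = 12.5
Step 4: 18-fold → factor 18
Step 5: 1 mL + 11 mL = 12 mL total → factor 12/1 = 12
Step 6: 0.18 mL brought to 23.2 mL → factor 23.2/0.18 = 128.89
Overall dilution factor = 9.9692 × 12.636 × 12.5 × 18 × 12 × 128.89 = 4.3839 × 10^7
Final = 0.500 mg/mL / 4.3839 × 10^7 = 1.141 × 10^-8 mg/mL = 0.0114 ng/mL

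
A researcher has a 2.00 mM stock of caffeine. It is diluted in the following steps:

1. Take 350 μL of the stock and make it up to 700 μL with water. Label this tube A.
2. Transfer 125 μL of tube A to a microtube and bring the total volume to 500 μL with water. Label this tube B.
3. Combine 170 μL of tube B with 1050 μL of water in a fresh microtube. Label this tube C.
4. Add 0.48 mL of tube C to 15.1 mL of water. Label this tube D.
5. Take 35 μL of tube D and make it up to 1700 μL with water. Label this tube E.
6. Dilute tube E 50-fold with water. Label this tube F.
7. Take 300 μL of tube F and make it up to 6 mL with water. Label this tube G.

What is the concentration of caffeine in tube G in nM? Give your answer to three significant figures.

0.0221 nM

Step 1: 350 μL brought to 700 μL → factor 700/350 = 2
Step 2: 125 μL brought to 500 μL → factor 500/125 = 4
Step 3: 170 μL + 1050 μL = 1220 μL total → factor 1220/170 = 7.1765
Step 4: 0.48 mL + 15.1 mL = 15.58 mL total → factor 15.58/0.48 = 32.458
Step 5: 35 μL brought to 1700 μL → factor 1700/35 = 48.571
Step 6: 50-fold → factor 50
Step 7: 300 μL brought to 6 mL → factor 6000/300 = 20
Overall dilution factor = 2 × 4 × 7.1765 × 32.458 × 48.571 × 50 × 20 = 9.0512 × 10^7
Final = 2.00 mM / 9.0512 × 10^7 = 2.210 × 10^-8 mM = 0.0221 nM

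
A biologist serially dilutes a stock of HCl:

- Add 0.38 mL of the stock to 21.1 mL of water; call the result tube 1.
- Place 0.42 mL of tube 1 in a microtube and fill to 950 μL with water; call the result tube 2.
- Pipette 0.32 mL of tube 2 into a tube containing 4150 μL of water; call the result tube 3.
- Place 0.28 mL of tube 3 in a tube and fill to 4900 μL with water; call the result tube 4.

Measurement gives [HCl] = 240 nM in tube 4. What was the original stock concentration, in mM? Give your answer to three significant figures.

Step 1: 0.38 mL + 21.1 mL = 21.48 mL total → factor 21.48/0.38 = 56.526
Step 2: 0.42 mL brought to 950 μL → factor 0.95/0.42 = 2.2619
Step 3: 0.32 mL + 4150 μL = 4.47 mL total → factor 4.47/0.32 = 13.969
Step 4: 0.28 mL brought to 4900 μL → factor 4.9/0.28 = 17.5
Overall dilution factor = 56.526 × 2.2619 × 13.969 × 17.5 = 31255
Stock = 240 nM × 31255 = 7.501 × 10^6 nM = 7.50 mM

7.50 mM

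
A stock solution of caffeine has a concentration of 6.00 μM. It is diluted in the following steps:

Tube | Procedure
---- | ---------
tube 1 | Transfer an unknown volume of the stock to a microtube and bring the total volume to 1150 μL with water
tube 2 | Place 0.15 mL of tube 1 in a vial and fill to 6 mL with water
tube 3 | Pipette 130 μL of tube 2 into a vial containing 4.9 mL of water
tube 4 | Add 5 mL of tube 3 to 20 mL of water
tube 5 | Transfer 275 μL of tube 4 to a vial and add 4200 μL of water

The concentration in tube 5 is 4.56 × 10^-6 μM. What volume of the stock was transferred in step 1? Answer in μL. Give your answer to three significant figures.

110 μL

Step 1: v brought to 1150 μL → factor = 1150 μL/v
Step 2: 0.15 mL brought to 6 mL → factor 6/0.15 = 40
Step 3: 130 μL + 4.9 mL = 5030 μL total → factor 5030/130 = 38.692
Step 4: 5 mL + 20 mL = 25 mL total → factor 25/5 = 5
Step 5: 275 μL + 4200 μL = 4475 μL total → factor 4475/275 = 16.273
Product of known-step factors = 1.2593 × 10^5
Overall factor = 6.00 μM / (4.56 × 10^-6 μM) = 1.3158 × 10^6
Step-1 factor = 1.3158 × 10^6 / 1.2593 × 10^5 = 10.449
v = 1150 μL / 10.449 = 110 μL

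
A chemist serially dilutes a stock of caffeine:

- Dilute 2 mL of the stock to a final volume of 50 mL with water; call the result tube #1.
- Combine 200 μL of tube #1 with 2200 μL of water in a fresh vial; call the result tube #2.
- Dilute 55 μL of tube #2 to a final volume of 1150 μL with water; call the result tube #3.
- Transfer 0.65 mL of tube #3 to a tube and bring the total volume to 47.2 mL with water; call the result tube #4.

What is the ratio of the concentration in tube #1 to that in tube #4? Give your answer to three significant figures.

1.82 × 10^4

Step 1: 2 mL brought to 50 mL → factor 50/2 = 25
Step 2: 200 μL + 2200 μL = 2400 μL total → factor 2400/200 = 12
Step 3: 55 μL brought to 1150 μL → factor 1150/55 = 20.909
Step 4: 0.65 mL brought to 47.2 mL → factor 47.2/0.65 = 72.615
Dilution factor to tube #1 = 25; to tube #4 = 4.555 × 10^5
[tube #1]/[tube #4] = (factor to tube #4)/(factor to tube #1) = 4.555 × 10^5/25 = 1.82 × 10^4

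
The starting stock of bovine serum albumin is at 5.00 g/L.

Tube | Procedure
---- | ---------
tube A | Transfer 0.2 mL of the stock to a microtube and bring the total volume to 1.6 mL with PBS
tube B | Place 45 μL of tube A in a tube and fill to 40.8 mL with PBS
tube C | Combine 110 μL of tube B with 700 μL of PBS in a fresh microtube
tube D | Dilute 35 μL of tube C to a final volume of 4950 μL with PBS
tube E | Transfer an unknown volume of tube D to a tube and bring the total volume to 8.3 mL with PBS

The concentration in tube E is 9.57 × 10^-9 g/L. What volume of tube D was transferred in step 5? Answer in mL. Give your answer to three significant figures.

Step 1: 0.2 mL brought to 1.6 mL → factor 1.6/0.2 = 8
Step 2: 45 μL brought to 40.8 mL → factor 40800/45 = 906.67
Step 3: 110 μL + 700 μL = 810 μL total → factor 810/110 = 7.3636
Step 4: 35 μL brought to 4950 μL → factor 4950/35 = 141.43
Step 5: v brought to 8.3 mL → factor = 8.3 mL/v
Product of known-step factors = 7.5538 × 10^6
Overall factor = 5.00 g/L / (9.57 × 10^-9 g/L) = 5.2247 × 10^8
Step-5 factor = 5.2247 × 10^8 / 7.5538 × 10^6 = 69.166
v = 8.3 mL / 69.166 = 0.120 mL

0.120 mL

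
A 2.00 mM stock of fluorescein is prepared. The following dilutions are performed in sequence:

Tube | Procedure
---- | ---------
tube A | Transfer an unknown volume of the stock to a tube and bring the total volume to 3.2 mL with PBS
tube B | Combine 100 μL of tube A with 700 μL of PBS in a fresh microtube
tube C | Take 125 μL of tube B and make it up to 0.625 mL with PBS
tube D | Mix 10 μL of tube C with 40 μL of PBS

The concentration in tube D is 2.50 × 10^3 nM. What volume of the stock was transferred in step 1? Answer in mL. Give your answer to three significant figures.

Step 1: v brought to 3.2 mL → factor = 3.2 mL/v
Step 2: 100 μL + 700 μL = 800 μL total → factor 800/100 = 8
Step 3: 125 μL brought to 0.625 mL → factor 625/125 = 5
Step 4: 10 μL + 40 μL = 50 μL total → factor 50/10 = 5
Product of known-step factors = 200
Overall factor = 2.00 mM / (2.50 × 10^3 nM) = 800
Step-1 factor = 800 / 200 = 4
v = 3.2 mL / 4 = 0.800 mL

0.800 mL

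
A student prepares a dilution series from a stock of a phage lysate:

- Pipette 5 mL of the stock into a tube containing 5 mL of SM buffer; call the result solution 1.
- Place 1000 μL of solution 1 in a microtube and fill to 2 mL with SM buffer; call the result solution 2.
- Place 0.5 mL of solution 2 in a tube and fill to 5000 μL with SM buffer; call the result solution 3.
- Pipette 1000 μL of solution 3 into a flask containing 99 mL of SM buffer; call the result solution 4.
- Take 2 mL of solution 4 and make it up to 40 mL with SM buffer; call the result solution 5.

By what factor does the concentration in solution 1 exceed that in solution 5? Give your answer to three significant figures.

4.00 × 10^4

Step 1: 5 mL + 5 mL = 10 mL total → factor 10/5 = 2
Step 2: 1000 μL brought to 2 mL → factor 2000/1000 = 2
Step 3: 0.5 mL brought to 5000 μL → factor 5/0.5 = 10
Step 4: 1000 μL + 99 mL = 1 × 10^5 μL total → factor 1 × 10^5/1000 = 100
Step 5: 2 mL brought to 40 mL → factor 40/2 = 20
Dilution factor to solution 1 = 2; to solution 5 = 80000
[solution 1]/[solution 5] = (factor to solution 5)/(factor to solution 1) = 80000/2 = 4.00 × 10^4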